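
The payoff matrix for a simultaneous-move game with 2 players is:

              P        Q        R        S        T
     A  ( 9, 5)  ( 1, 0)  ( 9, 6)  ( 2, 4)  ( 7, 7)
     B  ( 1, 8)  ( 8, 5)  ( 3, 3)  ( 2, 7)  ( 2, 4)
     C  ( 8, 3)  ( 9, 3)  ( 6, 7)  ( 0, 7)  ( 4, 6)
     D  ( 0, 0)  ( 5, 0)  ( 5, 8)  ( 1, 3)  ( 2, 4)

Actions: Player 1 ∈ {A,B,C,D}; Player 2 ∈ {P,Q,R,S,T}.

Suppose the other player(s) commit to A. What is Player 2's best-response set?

u_2(P vs A) = 5
u_2(Q vs A) = 0
u_2(R vs A) = 6
u_2(S vs A) = 4
u_2(T vs A) = 7
max payoff 7 at {T}

argmax u_2 = {T}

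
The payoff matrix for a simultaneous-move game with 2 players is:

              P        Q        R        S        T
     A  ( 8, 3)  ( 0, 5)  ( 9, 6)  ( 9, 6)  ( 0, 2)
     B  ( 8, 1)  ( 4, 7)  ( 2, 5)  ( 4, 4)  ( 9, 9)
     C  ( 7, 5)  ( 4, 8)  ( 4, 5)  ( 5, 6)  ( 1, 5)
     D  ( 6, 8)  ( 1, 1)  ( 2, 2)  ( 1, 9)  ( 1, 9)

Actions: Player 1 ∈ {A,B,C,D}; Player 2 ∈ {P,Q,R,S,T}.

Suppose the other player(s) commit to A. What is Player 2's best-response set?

u_2(P vs A) = 3
u_2(Q vs A) = 5
u_2(R vs A) = 6
u_2(S vs A) = 6
u_2(T vs A) = 2
max payoff 6 at {R,S}

BR_2 = {R,S}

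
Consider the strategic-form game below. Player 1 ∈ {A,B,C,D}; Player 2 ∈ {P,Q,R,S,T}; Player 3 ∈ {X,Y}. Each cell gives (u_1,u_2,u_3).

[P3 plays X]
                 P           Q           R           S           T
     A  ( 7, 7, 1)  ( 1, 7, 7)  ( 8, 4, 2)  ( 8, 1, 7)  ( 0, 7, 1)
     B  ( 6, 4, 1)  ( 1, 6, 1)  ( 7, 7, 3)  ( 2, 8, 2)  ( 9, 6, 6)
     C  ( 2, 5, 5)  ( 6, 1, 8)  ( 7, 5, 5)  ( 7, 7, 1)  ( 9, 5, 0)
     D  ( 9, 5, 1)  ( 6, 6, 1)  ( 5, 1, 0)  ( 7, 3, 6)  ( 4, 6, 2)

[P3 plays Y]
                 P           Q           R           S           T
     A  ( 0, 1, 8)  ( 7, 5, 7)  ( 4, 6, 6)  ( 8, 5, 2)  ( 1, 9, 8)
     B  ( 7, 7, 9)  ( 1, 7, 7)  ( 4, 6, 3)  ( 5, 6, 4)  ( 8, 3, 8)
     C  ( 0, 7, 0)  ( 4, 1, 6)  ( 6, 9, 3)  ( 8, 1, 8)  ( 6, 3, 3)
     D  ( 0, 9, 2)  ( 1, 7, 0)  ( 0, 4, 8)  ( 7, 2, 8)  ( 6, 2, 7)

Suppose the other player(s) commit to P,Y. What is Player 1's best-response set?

u_1(A vs P,Y) = 0
u_1(B vs P,Y) = 7
u_1(C vs P,Y) = 0
u_1(D vs P,Y) = 0
max payoff 7 at {B}

BR_1 = {B}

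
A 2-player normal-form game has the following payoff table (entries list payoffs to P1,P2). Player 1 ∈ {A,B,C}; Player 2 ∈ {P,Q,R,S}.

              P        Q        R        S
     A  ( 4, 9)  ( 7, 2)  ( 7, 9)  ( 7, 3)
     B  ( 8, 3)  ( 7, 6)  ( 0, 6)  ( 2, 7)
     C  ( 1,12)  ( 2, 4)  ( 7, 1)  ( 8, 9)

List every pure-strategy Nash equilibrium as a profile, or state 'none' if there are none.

Nash profiles: (A,R)

(A,P): not NE [P1→B gives 8>4]
(A,Q): not NE [P2→R gives 9>2]
(A,R): NE
(A,S): not NE [P1→C gives 8>7; P2→R gives 9>3]
(B,P): not NE [P2→S gives 7>3]
(B,Q): not NE [P2→S gives 7>6]
(B,R): not NE [P1→C gives 7>0; P2→S gives 7>6]
(B,S): not NE [P1→C gives 8>2]
(C,P): not NE [P1→B gives 8>1]
(C,Q): not NE [P1→B gives 7>2; P2→P gives 12>4]
(C,R): not NE [P2→P gives 12>1]
(C,S): not NE [P2→P gives 12>9]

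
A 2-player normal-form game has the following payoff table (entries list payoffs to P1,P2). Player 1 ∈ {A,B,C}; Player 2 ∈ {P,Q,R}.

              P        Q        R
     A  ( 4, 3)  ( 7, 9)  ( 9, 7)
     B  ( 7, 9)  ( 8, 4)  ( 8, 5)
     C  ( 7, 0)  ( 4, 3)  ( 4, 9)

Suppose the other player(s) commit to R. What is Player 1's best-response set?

u_1(A vs R) = 9
u_1(B vs R) = 8
u_1(C vs R) = 4
max payoff 9 at {A}

BR_1 = {A}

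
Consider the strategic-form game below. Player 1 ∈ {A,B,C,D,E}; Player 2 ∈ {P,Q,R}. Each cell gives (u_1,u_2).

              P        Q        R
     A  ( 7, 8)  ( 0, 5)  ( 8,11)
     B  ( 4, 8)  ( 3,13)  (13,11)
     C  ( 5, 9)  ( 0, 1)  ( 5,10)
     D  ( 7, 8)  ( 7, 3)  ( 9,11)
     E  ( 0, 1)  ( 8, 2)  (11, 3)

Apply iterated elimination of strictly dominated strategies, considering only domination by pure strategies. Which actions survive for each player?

P1 drop C (D beats it: P:7>5 Q:7>0 R:9>5)
P2 drop P (R beats it: A:11>8 B:11>8 D:11>8 E:3>1)
P1 drop A (B beats it: Q:3>0 R:13>8)
P1 drop D (E beats it: Q:8>7 R:11>9)
P1→{B,E} P2→{Q,R}

Survivors P1:{B,E} P2:{Q,R}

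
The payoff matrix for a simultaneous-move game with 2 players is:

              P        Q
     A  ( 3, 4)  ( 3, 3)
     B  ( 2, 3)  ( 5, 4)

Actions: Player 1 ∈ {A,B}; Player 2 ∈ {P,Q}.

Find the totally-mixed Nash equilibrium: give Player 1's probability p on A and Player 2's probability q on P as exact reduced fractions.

(p,q) = (1/2, 2/3)

P1 indiff ⇒ q·3+(1-q)·3 = q·2+(1-q)·5 ⇒ q(1) = (1-q)(2) ⇒ q = 2/3
P2 indiff ⇒ p·4+(1-p)·3 = p·3+(1-p)·4 ⇒ p(1) = (1-p)(1) ⇒ p = 1/2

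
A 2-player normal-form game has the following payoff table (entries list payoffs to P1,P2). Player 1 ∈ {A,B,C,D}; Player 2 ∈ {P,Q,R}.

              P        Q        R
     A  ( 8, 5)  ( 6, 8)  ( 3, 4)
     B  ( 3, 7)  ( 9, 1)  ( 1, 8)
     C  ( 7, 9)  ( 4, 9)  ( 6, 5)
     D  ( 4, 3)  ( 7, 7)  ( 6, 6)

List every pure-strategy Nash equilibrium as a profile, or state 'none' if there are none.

(A,P): not NE [P2→Q gives 8>5]
(A,Q): not NE [P1→B gives 9>6]
(A,R): not NE [P1→D gives 6>3; P2→Q gives 8>4]
(B,P): not NE [P1→A gives 8>3; P2→R gives 8>7]
(B,Q): not NE [P2→R gives 8>1]
(B,R): not NE [P1→D gives 6>1]
(C,P): not NE [P1→A gives 8>7]
(C,Q): not NE [P1→B gives 9>4]
(C,R): not NE [P2→Q gives 9>5]
(D,P): not NE [P1→A gives 8>4; P2→Q gives 7>3]
(D,Q): not NE [P1→B gives 9>7]
(D,R): not NE [P2→Q gives 7>6]

Equilibria: none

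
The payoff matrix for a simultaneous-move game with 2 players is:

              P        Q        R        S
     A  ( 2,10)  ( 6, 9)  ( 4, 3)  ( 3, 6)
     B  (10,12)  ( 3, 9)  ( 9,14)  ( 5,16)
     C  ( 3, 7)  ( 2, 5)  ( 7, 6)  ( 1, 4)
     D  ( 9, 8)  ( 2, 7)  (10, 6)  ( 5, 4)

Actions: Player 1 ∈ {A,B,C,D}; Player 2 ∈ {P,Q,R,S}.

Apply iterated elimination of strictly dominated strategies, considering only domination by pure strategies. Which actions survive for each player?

P1 drop C (B beats it: P:10>3 Q:3>2 R:9>7 S:5>1)
P2 drop Q (P beats it: A:10>9 B:12>9 D:8>7)
P1 drop A (B beats it: P:10>2 R:9>4 S:5>3)
P1→{B,D} P2→{P,R,S}

Survivors P1:{B,D} P2:{P,R,S}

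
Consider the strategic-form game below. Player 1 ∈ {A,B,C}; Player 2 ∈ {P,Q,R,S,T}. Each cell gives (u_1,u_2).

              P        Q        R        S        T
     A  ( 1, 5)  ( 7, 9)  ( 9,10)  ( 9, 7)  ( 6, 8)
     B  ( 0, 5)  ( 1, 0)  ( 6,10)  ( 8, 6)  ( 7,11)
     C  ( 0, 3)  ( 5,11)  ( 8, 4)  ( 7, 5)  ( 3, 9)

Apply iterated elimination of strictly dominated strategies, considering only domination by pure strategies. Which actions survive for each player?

P1 drop C (A beats it: P:1>0 Q:7>5 R:9>8 S:9>7 T:6>3)
P2 drop P (R beats it: A:10>5 B:10>5)
P2 drop Q (R beats it: A:10>9 B:10>0)
P2 drop S (R beats it: A:10>7 B:10>6)
P1→{A,B} P2→{R,T}

Survivors P1:{A,B} P2:{R,T}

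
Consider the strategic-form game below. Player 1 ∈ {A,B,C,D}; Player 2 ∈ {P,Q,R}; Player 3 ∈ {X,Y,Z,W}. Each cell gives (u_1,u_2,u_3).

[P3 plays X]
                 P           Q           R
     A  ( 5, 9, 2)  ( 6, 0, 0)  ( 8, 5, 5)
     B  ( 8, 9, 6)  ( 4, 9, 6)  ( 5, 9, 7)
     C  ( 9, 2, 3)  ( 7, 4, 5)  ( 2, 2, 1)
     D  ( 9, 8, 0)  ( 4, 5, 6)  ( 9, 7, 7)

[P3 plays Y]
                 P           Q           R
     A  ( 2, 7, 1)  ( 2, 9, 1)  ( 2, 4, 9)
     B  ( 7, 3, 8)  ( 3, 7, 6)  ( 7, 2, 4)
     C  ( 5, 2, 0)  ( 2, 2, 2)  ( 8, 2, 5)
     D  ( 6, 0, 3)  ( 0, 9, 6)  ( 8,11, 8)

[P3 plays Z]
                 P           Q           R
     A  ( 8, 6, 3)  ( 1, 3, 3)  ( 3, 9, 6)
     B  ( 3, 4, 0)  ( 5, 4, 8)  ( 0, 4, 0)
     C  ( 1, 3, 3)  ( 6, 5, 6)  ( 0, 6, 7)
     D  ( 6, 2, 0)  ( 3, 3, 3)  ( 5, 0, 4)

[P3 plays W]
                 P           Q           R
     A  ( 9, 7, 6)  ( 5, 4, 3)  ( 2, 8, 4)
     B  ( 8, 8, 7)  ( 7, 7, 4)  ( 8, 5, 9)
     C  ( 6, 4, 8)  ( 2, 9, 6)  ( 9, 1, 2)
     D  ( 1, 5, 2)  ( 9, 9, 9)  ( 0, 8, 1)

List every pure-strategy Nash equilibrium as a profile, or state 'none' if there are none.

(A,P,X): not NE [P1→D gives 9>5; P3→W gives 6>2]
(A,P,Y): not NE [P1→B gives 7>2; P2→Q gives 9>7; P3→W gives 6>1]
(A,P,Z): not NE [P2→R gives 9>6; P3→W gives 6>3]
(A,P,W): not NE [P2→R gives 8>7]
(A,Q,X): not NE [P1→C gives 7>6; P2→P gives 9>0; P3→W gives 3>0]
(A,Q,Y): not NE [P1→B gives 3>2; P3→W gives 3>1]
(A,Q,Z): not NE [P1→C gives 6>1; P2→R gives 9>3]
(A,Q,W): not NE [P1→D gives 9>5; P2→R gives 8>4]
(A,R,X): not NE [P1→D gives 9>8; P2→P gives 9>5; P3→Y gives 9>5]
(A,R,Y): not NE [P1→D gives 8>2; P2→Q gives 9>4]
(A,R,Z): not NE [P1→D gives 5>3; P3→Y gives 9>6]
(A,R,W): not NE [P1→C gives 9>2; P3→Y gives 9>4]
(B,P,X): not NE [P1→D gives 9>8; P3→Y gives 8>6]
(B,P,Y): not NE [P2→Q gives 7>3]
(B,P,Z): not NE [P1→A gives 8>3; P3→Y gives 8>0]
(B,P,W): not NE [P1→A gives 9>8; P3→Y gives 8>7]
(B,Q,X): not NE [P1→C gives 7>4; P3→Z gives 8>6]
(B,Q,Y): not NE [P3→Z gives 8>6]
(B,Q,Z): not NE [P1→C gives 6>5]
(B,Q,W): not NE [P1→D gives 9>7; P2→P gives 8>7; P3→Z gives 8>4]
(B,R,X): not NE [P1→D gives 9>5; P3→W gives 9>7]
(B,R,Y): not NE [P1→D gives 8>7; P2→Q gives 7>2; P3→W gives 9>4]
(B,R,Z): not NE [P1→D gives 5>0; P3→W gives 9>0]
(B,R,W): not NE [P1→C gives 9>8; P2→P gives 8>5]
(C,P,X): not NE [P2→Q gives 4>2; P3→W gives 8>3]
(C,P,Y): not NE [P1→B gives 7>5; P3→W gives 8>0]
(C,P,Z): not NE [P1→A gives 8>1; P2→R gives 6>3; P3→W gives 8>3]
(C,P,W): not NE [P1→A gives 9>6; P2→Q gives 9>4]
(C,Q,X): not NE [P3→W gives 6>5]
(C,Q,Y): not NE [P1→B gives 3>2; P3→W gives 6>2]
(C,Q,Z): not NE [P2→R gives 6>5]
(C,Q,W): not NE [P1→D gives 9>2]
(C,R,X): not NE [P1→D gives 9>2; P2→Q gives 4>2; P3→Z gives 7>1]
(C,R,Y): not NE [P3→Z gives 7>5]
(C,R,Z): not NE [P1→D gives 5>0]
(C,R,W): not NE [P2→Q gives 9>1; P3→Z gives 7>2]
(D,P,X): not NE [P3→Y gives 3>0]
(D,P,Y): not NE [P1→B gives 7>6; P2→R gives 11>0]
(D,P,Z): not NE [P1→A gives 8>6; P2→Q gives 3>2; P3→Y gives 3>0]
(D,P,W): not NE [P1→A gives 9>1; P2→Q gives 9>5; P3→Y gives 3>2]
(D,Q,X): not NE [P1→C gives 7>4; P2→P gives 8>5; P3→W gives 9>6]
(D,Q,Y): not NE [P1→B gives 3>0; P2→R gives 11>9; P3→W gives 9>6]
(D,Q,Z): not NE [P1→C gives 6>3; P3→W gives 9>3]
(D,Q,W): NE
(D,R,X): not NE [P2→P gives 8>7; P3→Y gives 8>7]
(D,R,Y): NE
(D,R,Z): not NE [P2→Q gives 3>0; P3→Y gives 8>4]
(D,R,W): not NE [P1→C gives 9>0; P2→Q gives 9>8; P3→Y gives 8>1]

PSNE = {(D,Q,W), (D,R,Y)}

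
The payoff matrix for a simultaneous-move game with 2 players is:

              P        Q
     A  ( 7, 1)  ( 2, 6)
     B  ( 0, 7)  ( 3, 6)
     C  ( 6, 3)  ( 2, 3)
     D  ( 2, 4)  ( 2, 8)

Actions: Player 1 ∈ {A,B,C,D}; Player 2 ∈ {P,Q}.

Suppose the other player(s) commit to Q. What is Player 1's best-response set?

u_1(A vs Q) = 2
u_1(B vs Q) = 3
u_1(C vs Q) = 2
u_1(D vs Q) = 2
max payoff 3 at {B}

BR_1 = {B}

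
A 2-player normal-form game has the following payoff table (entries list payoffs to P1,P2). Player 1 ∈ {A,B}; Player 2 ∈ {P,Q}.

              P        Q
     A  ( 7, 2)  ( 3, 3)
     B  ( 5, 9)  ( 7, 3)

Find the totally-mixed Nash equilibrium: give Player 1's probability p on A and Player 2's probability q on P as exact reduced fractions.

(p,q) = (6/7, 2/3)

P1 indiff ⇒ q·7+(1-q)·3 = q·5+(1-q)·7 ⇒ q(2) = (1-q)(4) ⇒ q = 2/3
P2 indiff ⇒ p·2+(1-p)·9 = p·3+(1-p)·3 ⇒ p(-1) = (1-p)(-6) ⇒ p = 6/7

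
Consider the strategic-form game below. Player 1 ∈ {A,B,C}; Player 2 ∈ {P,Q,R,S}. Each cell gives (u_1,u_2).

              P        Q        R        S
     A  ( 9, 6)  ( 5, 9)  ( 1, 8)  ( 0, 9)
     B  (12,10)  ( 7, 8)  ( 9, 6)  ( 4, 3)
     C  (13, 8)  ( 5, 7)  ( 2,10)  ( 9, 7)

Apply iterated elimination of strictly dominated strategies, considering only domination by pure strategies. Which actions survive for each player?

P1 drop A (B beats it: P:12>9 Q:7>5 R:9>1 S:4>0)
P2 drop Q (P beats it: B:10>8 C:8>7)
P2 drop S (P beats it: B:10>3 C:8>7)
P1→{B,C} P2→{P,R}

IESDS → P1:{B,C} P2:{P,R}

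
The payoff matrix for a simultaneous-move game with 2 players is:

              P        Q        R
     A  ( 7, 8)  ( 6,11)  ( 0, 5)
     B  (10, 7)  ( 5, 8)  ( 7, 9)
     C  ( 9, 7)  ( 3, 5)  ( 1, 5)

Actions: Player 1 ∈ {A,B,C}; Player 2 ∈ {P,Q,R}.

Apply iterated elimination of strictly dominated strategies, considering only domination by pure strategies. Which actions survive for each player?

Survivors P1:{A,B} P2:{Q,R}

P1 drop C (B beats it: P:10>9 Q:5>3 R:7>1)
P2 drop P (Q beats it: A:11>8 B:8>7)
P1→{A,B} P2→{Q,R}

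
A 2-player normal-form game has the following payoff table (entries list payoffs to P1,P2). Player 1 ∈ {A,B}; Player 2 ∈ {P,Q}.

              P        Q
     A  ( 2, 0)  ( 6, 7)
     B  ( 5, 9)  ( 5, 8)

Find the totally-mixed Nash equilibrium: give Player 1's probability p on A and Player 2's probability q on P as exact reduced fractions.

P1 indiff ⇒ q·2+(1-q)·6 = q·5+(1-q)·5 ⇒ q(-3) = (1-q)(-1) ⇒ q = 1/4
P2 indiff ⇒ p·0+(1-p)·9 = p·7+(1-p)·8 ⇒ p(-7) = (1-p)(-1) ⇒ p = 1/8

(p,q) = (1/8, 1/4)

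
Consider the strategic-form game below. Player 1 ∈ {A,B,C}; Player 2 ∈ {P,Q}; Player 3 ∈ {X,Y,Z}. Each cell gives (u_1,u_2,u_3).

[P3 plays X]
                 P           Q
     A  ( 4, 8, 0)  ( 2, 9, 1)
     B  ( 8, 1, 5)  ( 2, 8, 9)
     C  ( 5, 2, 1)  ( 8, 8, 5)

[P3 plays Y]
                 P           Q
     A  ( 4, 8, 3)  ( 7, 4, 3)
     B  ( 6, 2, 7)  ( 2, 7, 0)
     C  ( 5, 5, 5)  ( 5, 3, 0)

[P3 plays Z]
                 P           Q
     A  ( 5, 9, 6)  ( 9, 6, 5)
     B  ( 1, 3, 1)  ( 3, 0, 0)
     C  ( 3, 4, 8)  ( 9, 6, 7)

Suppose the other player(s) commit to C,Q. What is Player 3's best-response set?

argmax u_3 = {Z}

u_3(X vs C,Q) = 5
u_3(Y vs C,Q) = 0
u_3(Z vs C,Q) = 7
max payoff 7 at {Z}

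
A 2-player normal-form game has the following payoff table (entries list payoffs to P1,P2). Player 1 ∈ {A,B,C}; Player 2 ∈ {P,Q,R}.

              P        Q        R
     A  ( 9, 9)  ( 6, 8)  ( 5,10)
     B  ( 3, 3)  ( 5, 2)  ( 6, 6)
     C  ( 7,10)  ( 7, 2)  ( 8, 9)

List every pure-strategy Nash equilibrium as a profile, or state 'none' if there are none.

Equilibria: none

(A,P): not NE [P2→R gives 10>9]
(A,Q): not NE [P1→C gives 7>6; P2→R gives 10>8]
(A,R): not NE [P1→C gives 8>5]
(B,P): not NE [P1→A gives 9>3; P2→R gives 6>3]
(B,Q): not NE [P1→C gives 7>5; P2→R gives 6>2]
(B,R): not NE [P1→C gives 8>6]
(C,P): not NE [P1→A gives 9>7]
(C,Q): not NE [P2→P gives 10>2]
(C,R): not NE [P2→P gives 10>9]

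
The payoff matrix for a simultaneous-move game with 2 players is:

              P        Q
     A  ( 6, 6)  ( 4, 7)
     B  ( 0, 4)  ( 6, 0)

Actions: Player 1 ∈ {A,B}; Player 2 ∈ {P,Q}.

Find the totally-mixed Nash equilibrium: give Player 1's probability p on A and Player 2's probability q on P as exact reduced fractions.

P1 indiff ⇒ q·6+(1-q)·4 = q·0+(1-q)·6 ⇒ q(6) = (1-q)(2) ⇒ q = 1/4
P2 indiff ⇒ p·6+(1-p)·4 = p·7+(1-p)·0 ⇒ p(-1) = (1-p)(-4) ⇒ p = 4/5

(p,q) = (4/5, 1/4)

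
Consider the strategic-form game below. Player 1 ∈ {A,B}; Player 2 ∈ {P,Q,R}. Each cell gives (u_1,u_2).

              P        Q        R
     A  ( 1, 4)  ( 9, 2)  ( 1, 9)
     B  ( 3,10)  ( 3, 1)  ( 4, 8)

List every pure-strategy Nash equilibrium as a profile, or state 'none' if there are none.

(A,P): not NE [P1→B gives 3>1; P2→R gives 9>4]
(A,Q): not NE [P2→R gives 9>2]
(A,R): not NE [P1→B gives 4>1]
(B,P): NE
(B,Q): not NE [P1→A gives 9>3; P2→P gives 10>1]
(B,R): not NE [P2→P gives 10>8]

NE set: (B,P)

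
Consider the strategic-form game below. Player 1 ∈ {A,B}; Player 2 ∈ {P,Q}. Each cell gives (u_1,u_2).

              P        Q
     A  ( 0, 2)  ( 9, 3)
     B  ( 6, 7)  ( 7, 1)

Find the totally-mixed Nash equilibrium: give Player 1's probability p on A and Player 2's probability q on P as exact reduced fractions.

(p,q) = (6/7, 1/4)

P1 indiff ⇒ q·0+(1-q)·9 = q·6+(1-q)·7 ⇒ q(-6) = (1-q)(-2) ⇒ q = 1/4
P2 indiff ⇒ p·2+(1-p)·7 = p·3+(1-p)·1 ⇒ p(-1) = (1-p)(-6) ⇒ p = 6/7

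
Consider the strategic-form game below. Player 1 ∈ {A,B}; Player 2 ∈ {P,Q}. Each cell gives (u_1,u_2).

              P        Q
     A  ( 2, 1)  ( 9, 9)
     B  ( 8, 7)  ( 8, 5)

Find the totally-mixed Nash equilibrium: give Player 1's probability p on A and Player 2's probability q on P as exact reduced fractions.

(p,q) = (1/5, 1/7)

P1 indiff ⇒ q·2+(1-q)·9 = q·8+(1-q)·8 ⇒ q(-6) = (1-q)(-1) ⇒ q = 1/7
P2 indiff ⇒ p·1+(1-p)·7 = p·9+(1-p)·5 ⇒ p(-8) = (1-p)(-2) ⇒ p = 1/5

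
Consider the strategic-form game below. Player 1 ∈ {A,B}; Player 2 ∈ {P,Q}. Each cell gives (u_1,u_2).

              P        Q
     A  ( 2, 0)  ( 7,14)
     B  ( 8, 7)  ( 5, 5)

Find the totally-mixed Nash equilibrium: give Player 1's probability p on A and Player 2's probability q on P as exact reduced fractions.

P1 indiff ⇒ q·2+(1-q)·7 = q·8+(1-q)·5 ⇒ q(-6) = (1-q)(-2) ⇒ q = 1/4
P2 indiff ⇒ p·0+(1-p)·7 = p·14+(1-p)·5 ⇒ p(-14) = (1-p)(-2) ⇒ p = 1/8

(p,q) = (1/8, 1/4)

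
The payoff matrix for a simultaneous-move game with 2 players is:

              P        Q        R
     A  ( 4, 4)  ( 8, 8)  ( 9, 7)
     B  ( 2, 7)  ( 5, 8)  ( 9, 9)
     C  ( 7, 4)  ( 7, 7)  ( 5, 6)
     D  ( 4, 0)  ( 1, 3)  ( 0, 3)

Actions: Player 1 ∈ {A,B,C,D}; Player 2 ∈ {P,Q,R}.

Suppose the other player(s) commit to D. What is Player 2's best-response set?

P2 best: {Q,R}

u_2(P vs D) = 0
u_2(Q vs D) = 3
u_2(R vs D) = 3
max payoff 3 at {Q,R}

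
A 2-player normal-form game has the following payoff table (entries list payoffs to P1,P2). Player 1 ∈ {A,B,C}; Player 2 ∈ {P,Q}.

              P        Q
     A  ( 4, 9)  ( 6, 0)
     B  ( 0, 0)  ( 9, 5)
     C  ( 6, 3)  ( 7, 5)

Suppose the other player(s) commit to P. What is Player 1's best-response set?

BR_1 = {C}

u_1(A vs P) = 4
u_1(B vs P) = 0
u_1(C vs P) = 6
max payoff 6 at {C}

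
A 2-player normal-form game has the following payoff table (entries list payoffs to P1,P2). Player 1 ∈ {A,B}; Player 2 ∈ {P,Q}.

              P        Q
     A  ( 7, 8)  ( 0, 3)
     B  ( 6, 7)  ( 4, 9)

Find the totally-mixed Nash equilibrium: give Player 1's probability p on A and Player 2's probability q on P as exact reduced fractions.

P1 indiff ⇒ q·7+(1-q)·0 = q·6+(1-q)·4 ⇒ q(1) = (1-q)(4) ⇒ q = 4/5
P2 indiff ⇒ p·8+(1-p)·7 = p·3+(1-p)·9 ⇒ p(5) = (1-p)(2) ⇒ p = 2/7

p=2/7, q=4/5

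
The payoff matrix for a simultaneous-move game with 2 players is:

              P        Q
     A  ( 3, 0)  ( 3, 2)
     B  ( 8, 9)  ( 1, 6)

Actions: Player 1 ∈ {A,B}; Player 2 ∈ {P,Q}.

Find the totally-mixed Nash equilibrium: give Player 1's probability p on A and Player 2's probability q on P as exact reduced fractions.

P1 indiff ⇒ q·3+(1-q)·3 = q·8+(1-q)·1 ⇒ q(-5) = (1-q)(-2) ⇒ q = 2/7
P2 indiff ⇒ p·0+(1-p)·9 = p·2+(1-p)·6 ⇒ p(-2) = (1-p)(-3) ⇒ p = 3/5

P1 mixes 3/5 on A; P2 mixes 2/7 on P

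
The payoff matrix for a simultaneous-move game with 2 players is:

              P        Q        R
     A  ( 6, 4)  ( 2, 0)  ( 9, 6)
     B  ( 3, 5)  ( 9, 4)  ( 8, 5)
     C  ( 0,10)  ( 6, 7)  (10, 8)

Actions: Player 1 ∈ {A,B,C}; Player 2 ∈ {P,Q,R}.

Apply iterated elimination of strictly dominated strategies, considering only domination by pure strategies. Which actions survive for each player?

Survivors P1:{A,C} P2:{P,R}

P2 drop Q (P beats it: A:4>0 B:5>4 C:10>7)
P1 drop B (A beats it: P:6>3 R:9>8)
P1→{A,C} P2→{P,R}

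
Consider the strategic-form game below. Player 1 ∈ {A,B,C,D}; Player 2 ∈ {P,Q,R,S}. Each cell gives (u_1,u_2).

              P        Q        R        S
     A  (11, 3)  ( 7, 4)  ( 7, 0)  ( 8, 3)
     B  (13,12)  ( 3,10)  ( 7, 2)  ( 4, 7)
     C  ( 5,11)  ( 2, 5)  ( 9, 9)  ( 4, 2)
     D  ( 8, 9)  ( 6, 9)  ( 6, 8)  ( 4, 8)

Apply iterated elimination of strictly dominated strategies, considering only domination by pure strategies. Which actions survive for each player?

Survivors P1:{A,B} P2:{P,Q}

P1 drop D (A beats it: P:11>8 Q:7>6 R:7>6 S:8>4)
P2 drop R (P beats it: A:3>0 B:12>2 C:11>9)
P1 drop C (A beats it: P:11>5 Q:7>2 S:8>4)
P2 drop S (Q beats it: A:4>3 B:10>7)
P1→{A,B} P2→{P,Q}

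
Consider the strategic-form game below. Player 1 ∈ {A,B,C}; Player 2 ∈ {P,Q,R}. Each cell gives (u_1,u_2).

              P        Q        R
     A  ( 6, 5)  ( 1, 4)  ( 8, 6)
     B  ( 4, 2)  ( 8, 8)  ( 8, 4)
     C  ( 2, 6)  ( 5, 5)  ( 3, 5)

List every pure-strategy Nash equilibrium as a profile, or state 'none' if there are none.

(A,P): not NE [P2→R gives 6>5]
(A,Q): not NE [P1→B gives 8>1; P2→R gives 6>4]
(A,R): NE
(B,P): not NE [P1→A gives 6>4; P2→Q gives 8>2]
(B,Q): NE
(B,R): not NE [P2→Q gives 8>4]
(C,P): not NE [P1→A gives 6>2]
(C,Q): not NE [P1→B gives 8>5; P2→P gives 6>5]
(C,R): not NE [P1→B gives 8>3; P2→P gives 6>5]

PSNE = {(A,R), (B,Q)}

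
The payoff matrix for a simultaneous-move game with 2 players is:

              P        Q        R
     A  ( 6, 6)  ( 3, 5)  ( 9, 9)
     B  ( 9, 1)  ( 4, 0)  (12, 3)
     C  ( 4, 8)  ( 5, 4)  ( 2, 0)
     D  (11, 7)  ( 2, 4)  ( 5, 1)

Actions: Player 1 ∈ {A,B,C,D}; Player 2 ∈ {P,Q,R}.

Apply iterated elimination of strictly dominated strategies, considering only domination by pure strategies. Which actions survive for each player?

IESDS → P1:{B,D} P2:{P,R}

P1 drop A (B beats it: P:9>6 Q:4>3 R:12>9)
P2 drop Q (P beats it: B:1>0 C:8>4 D:7>4)
P1 drop C (B beats it: P:9>4 R:12>2)
P1→{B,D} P2→{P,R}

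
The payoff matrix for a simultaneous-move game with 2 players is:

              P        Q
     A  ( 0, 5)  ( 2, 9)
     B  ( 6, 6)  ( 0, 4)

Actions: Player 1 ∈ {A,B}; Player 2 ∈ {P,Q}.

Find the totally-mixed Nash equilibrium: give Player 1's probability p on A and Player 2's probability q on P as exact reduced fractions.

(p,q) = (1/3, 1/4)

P1 indiff ⇒ q·0+(1-q)·2 = q·6+(1-q)·0 ⇒ q(-6) = (1-q)(-2) ⇒ q = 1/4
P2 indiff ⇒ p·5+(1-p)·6 = p·9+(1-p)·4 ⇒ p(-4) = (1-p)(-2) ⇒ p = 1/3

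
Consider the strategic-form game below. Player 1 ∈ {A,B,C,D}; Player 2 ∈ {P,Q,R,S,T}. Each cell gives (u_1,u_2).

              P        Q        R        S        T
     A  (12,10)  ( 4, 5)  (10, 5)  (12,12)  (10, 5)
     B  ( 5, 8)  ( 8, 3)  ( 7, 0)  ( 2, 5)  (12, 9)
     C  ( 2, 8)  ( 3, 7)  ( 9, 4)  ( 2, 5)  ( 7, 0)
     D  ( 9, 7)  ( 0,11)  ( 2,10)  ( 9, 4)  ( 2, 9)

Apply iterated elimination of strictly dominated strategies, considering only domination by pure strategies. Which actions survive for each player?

P1 drop C (A beats it: P:12>2 Q:4>3 R:10>9 S:12>2 T:10>7)
P1 drop D (A beats it: P:12>9 Q:4>0 R:10>2 S:12>9 T:10>2)
P2 drop Q (P beats it: A:10>5 B:8>3)
P2 drop R (P beats it: A:10>5 B:8>0)
P1→{A,B} P2→{P,S,T}

IESDS → P1:{A,B} P2:{P,S,T}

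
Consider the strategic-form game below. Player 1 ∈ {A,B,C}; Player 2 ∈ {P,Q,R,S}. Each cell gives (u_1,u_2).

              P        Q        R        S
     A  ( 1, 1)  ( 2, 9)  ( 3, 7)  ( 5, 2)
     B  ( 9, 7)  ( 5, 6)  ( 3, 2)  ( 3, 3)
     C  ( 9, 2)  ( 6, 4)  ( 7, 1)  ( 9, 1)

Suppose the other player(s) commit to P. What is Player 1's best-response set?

u_1(A vs P) = 1
u_1(B vs P) = 9
u_1(C vs P) = 9
max payoff 9 at {B,C}

argmax u_1 = {B,C}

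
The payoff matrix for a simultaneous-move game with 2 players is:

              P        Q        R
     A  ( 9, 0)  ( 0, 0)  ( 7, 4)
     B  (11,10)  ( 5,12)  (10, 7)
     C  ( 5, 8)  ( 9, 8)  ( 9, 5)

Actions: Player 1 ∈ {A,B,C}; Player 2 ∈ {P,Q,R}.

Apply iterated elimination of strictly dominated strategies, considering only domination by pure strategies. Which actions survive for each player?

P1 drop A (B beats it: P:11>9 Q:5>0 R:10>7)
P2 drop R (P beats it: B:10>7 C:8>5)
P1→{B,C} P2→{P,Q}

IESDS → P1:{B,C} P2:{P,Q}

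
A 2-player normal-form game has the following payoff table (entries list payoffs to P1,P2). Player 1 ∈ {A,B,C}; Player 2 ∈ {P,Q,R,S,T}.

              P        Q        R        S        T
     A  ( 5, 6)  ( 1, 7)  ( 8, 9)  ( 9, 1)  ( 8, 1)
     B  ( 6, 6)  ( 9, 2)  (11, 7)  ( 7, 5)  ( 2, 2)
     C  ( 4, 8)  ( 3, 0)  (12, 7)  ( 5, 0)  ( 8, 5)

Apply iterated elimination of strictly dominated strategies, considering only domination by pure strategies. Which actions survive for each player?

P2 drop Q (R beats it: A:9>7 B:7>2 C:7>0)
P2 drop S (P beats it: A:6>1 B:6>5 C:8>0)
P2 drop T (P beats it: A:6>1 B:6>2 C:8>5)
P1 drop A (B beats it: P:6>5 R:11>8)
P1→{B,C} P2→{P,R}

Remaining: P1:{B,C} P2:{P,R}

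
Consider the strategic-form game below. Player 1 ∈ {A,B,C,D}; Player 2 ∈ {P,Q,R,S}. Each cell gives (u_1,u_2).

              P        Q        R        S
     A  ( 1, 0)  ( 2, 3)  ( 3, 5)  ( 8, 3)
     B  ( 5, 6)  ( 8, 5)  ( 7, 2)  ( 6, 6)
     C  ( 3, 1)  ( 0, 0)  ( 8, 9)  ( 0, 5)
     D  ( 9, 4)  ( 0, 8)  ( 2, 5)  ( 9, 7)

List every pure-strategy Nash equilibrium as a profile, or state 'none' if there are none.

(A,P): not NE [P1→D gives 9>1; P2→R gives 5>0]
(A,Q): not NE [P1→B gives 8>2; P2→R gives 5>3]
(A,R): not NE [P1→C gives 8>3]
(A,S): not NE [P1→D gives 9>8; P2→R gives 5>3]
(B,P): not NE [P1→D gives 9>5]
(B,Q): not NE [P2→S gives 6>5]
(B,R): not NE [P1→C gives 8>7; P2→S gives 6>2]
(B,S): not NE [P1→D gives 9>6]
(C,P): not NE [P1→D gives 9>3; P2→R gives 9>1]
(C,Q): not NE [P1→B gives 8>0; P2→R gives 9>0]
(C,R): NE
(C,S): not NE [P1→D gives 9>0; P2→R gives 9>5]
(D,P): not NE [P2→Q gives 8>4]
(D,Q): not NE [P1→B gives 8>0]
(D,R): not NE [P1→C gives 8>2; P2→Q gives 8>5]
(D,S): not NE [P2→Q gives 8>7]

Nash profiles: (C,R)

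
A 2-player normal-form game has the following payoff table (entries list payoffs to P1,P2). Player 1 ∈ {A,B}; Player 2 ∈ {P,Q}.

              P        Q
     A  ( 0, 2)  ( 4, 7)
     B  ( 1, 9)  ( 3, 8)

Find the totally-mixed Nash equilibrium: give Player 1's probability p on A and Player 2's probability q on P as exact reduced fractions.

P1 indiff ⇒ q·0+(1-q)·4 = q·1+(1-q)·3 ⇒ q(-1) = (1-q)(-1) ⇒ q = 1/2
P2 indiff ⇒ p·2+(1-p)·9 = p·7+(1-p)·8 ⇒ p(-5) = (1-p)(-1) ⇒ p = 1/6

P1 mixes 1/6 on A; P2 mixes 1/2 on P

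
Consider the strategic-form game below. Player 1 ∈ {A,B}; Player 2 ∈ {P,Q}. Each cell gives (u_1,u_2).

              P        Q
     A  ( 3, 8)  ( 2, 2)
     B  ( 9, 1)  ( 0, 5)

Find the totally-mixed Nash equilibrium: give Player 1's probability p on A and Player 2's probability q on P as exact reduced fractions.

P1 indiff ⇒ q·3+(1-q)·2 = q·9+(1-q)·0 ⇒ q(-6) = (1-q)(-2) ⇒ q = 1/4
P2 indiff ⇒ p·8+(1-p)·1 = p·2+(1-p)·5 ⇒ p(6) = (1-p)(4) ⇒ p = 2/5

P1 mixes 2/5 on A; P2 mixes 1/4 on P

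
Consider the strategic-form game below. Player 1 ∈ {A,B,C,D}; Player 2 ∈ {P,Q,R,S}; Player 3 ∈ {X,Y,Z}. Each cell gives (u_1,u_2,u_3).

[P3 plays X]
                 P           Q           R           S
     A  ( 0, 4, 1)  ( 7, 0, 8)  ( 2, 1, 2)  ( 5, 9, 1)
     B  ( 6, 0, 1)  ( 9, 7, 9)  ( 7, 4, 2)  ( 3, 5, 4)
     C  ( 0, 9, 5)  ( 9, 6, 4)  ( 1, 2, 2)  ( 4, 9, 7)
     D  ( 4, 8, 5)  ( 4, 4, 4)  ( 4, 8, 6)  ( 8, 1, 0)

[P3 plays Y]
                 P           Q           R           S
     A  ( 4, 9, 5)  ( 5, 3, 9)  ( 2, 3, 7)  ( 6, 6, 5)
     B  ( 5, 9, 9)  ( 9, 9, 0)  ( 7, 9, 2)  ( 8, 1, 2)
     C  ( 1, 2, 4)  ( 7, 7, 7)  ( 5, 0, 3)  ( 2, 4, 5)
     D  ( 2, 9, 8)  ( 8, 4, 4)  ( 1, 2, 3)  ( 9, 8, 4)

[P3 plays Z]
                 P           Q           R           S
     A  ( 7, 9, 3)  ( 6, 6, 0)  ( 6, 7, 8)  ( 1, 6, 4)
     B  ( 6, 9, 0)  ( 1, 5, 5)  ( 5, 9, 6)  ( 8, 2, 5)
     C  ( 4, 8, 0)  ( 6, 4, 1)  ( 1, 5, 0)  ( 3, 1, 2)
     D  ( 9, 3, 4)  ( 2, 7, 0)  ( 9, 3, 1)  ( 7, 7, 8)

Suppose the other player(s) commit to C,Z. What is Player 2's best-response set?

P2 best: {P}

u_2(P vs C,Z) = 8
u_2(Q vs C,Z) = 4
u_2(R vs C,Z) = 5
u_2(S vs C,Z) = 1
max payoff 8 at {P}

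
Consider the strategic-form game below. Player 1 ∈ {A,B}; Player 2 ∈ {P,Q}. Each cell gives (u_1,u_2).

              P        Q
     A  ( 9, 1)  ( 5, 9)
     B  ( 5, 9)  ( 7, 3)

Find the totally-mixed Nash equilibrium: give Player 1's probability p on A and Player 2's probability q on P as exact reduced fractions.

P1 indiff ⇒ q·9+(1-q)·5 = q·5+(1-q)·7 ⇒ q(4) = (1-q)(2) ⇒ q = 1/3
P2 indiff ⇒ p·1+(1-p)·9 = p·9+(1-p)·3 ⇒ p(-8) = (1-p)(-6) ⇒ p = 3/7

P1 mixes 3/7 on A; P2 mixes 1/3 on P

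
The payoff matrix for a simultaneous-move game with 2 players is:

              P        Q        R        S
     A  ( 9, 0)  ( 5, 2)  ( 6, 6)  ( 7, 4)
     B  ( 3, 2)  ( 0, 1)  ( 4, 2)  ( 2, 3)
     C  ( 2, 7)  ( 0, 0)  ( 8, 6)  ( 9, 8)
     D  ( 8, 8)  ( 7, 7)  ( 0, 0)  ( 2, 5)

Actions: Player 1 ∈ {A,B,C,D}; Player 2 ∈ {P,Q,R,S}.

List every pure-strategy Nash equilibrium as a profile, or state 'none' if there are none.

Nash profiles: (C,S)

(A,P): not NE [P2→R gives 6>0]
(A,Q): not NE [P1→D gives 7>5; P2→R gives 6>2]
(A,R): not NE [P1→C gives 8>6]
(A,S): not NE [P1→C gives 9>7; P2→R gives 6>4]
(B,P): not NE [P1→A gives 9>3; P2→S gives 3>2]
(B,Q): not NE [P1→D gives 7>0; P2→S gives 3>1]
(B,R): not NE [P1→C gives 8>4; P2→S gives 3>2]
(B,S): not NE [P1→C gives 9>2]
(C,P): not NE [P1→A gives 9>2; P2→S gives 8>7]
(C,Q): not NE [P1→D gives 7>0; P2→S gives 8>0]
(C,R): not NE [P2→S gives 8>6]
(C,S): NE
(D,P): not NE [P1→A gives 9>8]
(D,Q): not NE [P2→P gives 8>7]
(D,R): not NE [P1→C gives 8>0; P2→P gives 8>0]
(D,S): not NE [P1→C gives 9>2; P2→P gives 8>5]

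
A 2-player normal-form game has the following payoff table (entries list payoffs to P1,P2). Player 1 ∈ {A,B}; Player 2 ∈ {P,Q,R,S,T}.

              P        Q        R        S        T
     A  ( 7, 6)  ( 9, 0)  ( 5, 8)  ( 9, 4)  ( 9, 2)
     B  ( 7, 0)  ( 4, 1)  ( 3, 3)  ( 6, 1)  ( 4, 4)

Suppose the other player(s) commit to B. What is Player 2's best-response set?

u_2(P vs B) = 0
u_2(Q vs B) = 1
u_2(R vs B) = 3
u_2(S vs B) = 1
u_2(T vs B) = 4
max payoff 4 at {T}

BR_2 = {T}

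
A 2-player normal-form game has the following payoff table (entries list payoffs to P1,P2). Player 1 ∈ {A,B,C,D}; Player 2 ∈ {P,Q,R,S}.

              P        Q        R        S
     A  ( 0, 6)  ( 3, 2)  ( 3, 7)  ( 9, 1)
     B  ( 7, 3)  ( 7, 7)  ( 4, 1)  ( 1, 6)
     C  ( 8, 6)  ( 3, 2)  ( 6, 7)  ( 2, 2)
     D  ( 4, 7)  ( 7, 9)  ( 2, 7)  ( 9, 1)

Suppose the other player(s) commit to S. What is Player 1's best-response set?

BR_1 = {A,D}

u_1(A vs S) = 9
u_1(B vs S) = 1
u_1(C vs S) = 2
u_1(D vs S) = 9
max payoff 9 at {A,D}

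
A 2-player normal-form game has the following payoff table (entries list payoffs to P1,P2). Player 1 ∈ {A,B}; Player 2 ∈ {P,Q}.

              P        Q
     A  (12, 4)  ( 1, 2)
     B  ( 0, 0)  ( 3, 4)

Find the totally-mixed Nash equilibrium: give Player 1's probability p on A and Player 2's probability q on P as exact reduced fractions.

P1 mixes 2/3 on A; P2 mixes 1/7 on P

P1 indiff ⇒ q·12+(1-q)·1 = q·0+(1-q)·3 ⇒ q(12) = (1-q)(2) ⇒ q = 1/7
P2 indiff ⇒ p·4+(1-p)·0 = p·2+(1-p)·4 ⇒ p(2) = (1-p)(4) ⇒ p = 2/3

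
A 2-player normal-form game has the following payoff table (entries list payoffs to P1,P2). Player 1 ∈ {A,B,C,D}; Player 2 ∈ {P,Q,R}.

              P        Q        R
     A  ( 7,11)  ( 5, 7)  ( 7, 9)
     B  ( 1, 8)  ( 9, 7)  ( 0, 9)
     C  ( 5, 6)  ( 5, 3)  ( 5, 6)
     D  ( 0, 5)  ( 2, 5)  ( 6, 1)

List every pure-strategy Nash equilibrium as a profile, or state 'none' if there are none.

PSNE = {(A,P)}

(A,P): NE
(A,Q): not NE [P1→B gives 9>5; P2→P gives 11>7]
(A,R): not NE [P2→P gives 11>9]
(B,P): not NE [P1→A gives 7>1; P2→R gives 9>8]
(B,Q): not NE [P2→R gives 9>7]
(B,R): not NE [P1→A gives 7>0]
(C,P): not NE [P1→A gives 7>5]
(C,Q): not NE [P1→B gives 9>5; P2→R gives 6>3]
(C,R): not NE [P1→A gives 7>5]
(D,P): not NE [P1→A gives 7>0]
(D,Q): not NE [P1→B gives 9>2]
(D,R): not NE [P1→A gives 7>6; P2→Q gives 5>1]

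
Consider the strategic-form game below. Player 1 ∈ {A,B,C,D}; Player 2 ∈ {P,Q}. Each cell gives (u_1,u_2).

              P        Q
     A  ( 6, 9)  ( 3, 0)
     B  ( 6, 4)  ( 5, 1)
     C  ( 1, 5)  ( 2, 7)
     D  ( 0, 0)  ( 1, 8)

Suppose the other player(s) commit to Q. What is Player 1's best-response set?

u_1(A vs Q) = 3
u_1(B vs Q) = 5
u_1(C vs Q) = 2
u_1(D vs Q) = 1
max payoff 5 at {B}

argmax u_1 = {B}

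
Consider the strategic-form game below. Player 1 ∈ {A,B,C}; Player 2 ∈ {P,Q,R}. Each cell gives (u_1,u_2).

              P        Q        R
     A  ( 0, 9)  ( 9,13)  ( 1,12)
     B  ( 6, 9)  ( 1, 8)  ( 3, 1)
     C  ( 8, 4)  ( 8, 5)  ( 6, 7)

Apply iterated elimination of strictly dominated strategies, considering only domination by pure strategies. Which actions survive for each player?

Survivors P1:{A,C} P2:{Q,R}

P1 drop B (C beats it: P:8>6 Q:8>1 R:6>3)
P2 drop P (Q beats it: A:13>9 C:5>4)
P1→{A,C} P2→{Q,R}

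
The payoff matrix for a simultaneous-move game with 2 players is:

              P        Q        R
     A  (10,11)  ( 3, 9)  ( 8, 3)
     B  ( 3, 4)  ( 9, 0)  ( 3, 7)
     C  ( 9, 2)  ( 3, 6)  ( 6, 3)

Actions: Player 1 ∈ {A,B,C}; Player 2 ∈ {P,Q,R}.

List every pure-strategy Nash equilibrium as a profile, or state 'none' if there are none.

Nash profiles: (A,P)

(A,P): NE
(A,Q): not NE [P1→B gives 9>3; P2→P gives 11>9]
(A,R): not NE [P2→P gives 11>3]
(B,P): not NE [P1→A gives 10>3; P2→R gives 7>4]
(B,Q): not NE [P2→R gives 7>0]
(B,R): not NE [P1→A gives 8>3]
(C,P): not NE [P1→A gives 10>9; P2→Q gives 6>2]
(C,Q): not NE [P1→B gives 9>3]
(C,R): not NE [P1→A gives 8>6; P2→Q gives 6>3]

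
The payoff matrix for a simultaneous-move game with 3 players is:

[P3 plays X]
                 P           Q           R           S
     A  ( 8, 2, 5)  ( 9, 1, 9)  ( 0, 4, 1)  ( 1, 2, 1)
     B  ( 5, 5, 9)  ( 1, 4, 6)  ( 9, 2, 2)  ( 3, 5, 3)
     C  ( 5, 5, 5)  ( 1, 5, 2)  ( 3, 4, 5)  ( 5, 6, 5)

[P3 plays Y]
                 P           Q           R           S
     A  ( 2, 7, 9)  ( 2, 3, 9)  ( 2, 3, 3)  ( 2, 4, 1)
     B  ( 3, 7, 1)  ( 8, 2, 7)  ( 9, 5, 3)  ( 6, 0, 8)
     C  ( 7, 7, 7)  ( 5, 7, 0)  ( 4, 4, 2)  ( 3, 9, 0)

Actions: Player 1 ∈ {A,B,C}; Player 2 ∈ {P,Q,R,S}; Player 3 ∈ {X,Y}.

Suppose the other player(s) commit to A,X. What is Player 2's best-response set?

u_2(P vs A,X) = 2
u_2(Q vs A,X) = 1
u_2(R vs A,X) = 4
u_2(S vs A,X) = 2
max payoff 4 at {R}

argmax u_2 = {R}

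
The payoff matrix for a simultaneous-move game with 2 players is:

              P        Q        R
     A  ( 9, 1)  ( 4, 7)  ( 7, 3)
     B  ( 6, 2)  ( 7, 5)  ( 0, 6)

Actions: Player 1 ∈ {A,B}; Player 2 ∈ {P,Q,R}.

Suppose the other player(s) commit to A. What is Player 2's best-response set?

P2 best: {Q}

u_2(P vs A) = 1
u_2(Q vs A) = 7
u_2(R vs A) = 3
max payoff 7 at {Q}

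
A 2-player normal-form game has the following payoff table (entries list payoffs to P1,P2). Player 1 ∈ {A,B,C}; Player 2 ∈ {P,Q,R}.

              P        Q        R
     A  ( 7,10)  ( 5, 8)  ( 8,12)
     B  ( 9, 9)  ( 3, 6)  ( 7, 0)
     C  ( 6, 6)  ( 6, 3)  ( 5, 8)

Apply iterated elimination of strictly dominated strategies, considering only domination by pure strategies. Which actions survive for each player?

IESDS → P1:{A,B} P2:{P,R}

P2 drop Q (P beats it: A:10>8 B:9>6 C:6>3)
P1 drop C (A beats it: P:7>6 R:8>5)
P1→{A,B} P2→{P,R}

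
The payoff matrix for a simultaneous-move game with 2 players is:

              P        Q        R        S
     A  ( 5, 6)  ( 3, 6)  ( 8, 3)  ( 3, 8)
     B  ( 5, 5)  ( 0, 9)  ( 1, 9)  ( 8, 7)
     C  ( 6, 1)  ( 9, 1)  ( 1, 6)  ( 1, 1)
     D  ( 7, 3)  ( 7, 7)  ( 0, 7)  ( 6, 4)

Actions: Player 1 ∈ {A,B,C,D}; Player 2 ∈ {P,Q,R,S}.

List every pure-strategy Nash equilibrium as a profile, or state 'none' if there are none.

(A,P): not NE [P1→D gives 7>5; P2→S gives 8>6]
(A,Q): not NE [P1→C gives 9>3; P2→S gives 8>6]
(A,R): not NE [P2→S gives 8>3]
(A,S): not NE [P1→B gives 8>3]
(B,P): not NE [P1→D gives 7>5; P2→R gives 9>5]
(B,Q): not NE [P1→C gives 9>0]
(B,R): not NE [P1→A gives 8>1]
(B,S): not NE [P2→R gives 9>7]
(C,P): not NE [P1→D gives 7>6; P2→R gives 6>1]
(C,Q): not NE [P2→R gives 6>1]
(C,R): not NE [P1→A gives 8>1]
(C,S): not NE [P1→B gives 8>1; P2→R gives 6>1]
(D,P): not NE [P2→R gives 7>3]
(D,Q): not NE [P1→C gives 9>7]
(D,R): not NE [P1→A gives 8>0]
(D,S): not NE [P1→B gives 8>6; P2→R gives 7>4]

No pure NE.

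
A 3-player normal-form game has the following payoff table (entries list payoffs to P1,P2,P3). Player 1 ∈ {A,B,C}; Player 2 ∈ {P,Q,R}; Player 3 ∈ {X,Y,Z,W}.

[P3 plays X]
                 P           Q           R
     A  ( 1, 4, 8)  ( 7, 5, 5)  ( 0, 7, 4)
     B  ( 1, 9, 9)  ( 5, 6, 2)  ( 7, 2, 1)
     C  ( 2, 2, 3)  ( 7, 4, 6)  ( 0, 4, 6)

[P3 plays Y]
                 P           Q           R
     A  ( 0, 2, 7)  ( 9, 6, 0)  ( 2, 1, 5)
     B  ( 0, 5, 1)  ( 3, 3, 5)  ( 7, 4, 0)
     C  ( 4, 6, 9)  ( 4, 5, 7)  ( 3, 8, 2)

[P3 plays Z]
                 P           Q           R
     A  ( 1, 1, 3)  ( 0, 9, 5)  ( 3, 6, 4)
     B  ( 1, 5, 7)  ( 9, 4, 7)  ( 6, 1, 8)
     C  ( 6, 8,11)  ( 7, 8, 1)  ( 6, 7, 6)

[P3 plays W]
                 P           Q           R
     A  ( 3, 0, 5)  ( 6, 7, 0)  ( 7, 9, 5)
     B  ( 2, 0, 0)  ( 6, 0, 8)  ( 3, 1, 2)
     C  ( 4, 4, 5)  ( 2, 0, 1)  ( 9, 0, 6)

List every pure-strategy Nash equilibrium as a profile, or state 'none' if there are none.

PSNE = {(C,P,Z)}

(A,P,X): not NE [P1→C gives 2>1; P2→R gives 7>4]
(A,P,Y): not NE [P1→C gives 4>0; P2→Q gives 6>2; P3→X gives 8>7]
(A,P,Z): not NE [P1→C gives 6>1; P2→Q gives 9>1; P3→X gives 8>3]
(A,P,W): not NE [P1→C gives 4>3; P2→R gives 9>0; P3→X gives 8>5]
(A,Q,X): not NE [P2→R gives 7>5]
(A,Q,Y): not NE [P3→Z gives 5>0]
(A,Q,Z): not NE [P1→B gives 9>0]
(A,Q,W): not NE [P2→R gives 9>7; P3→Z gives 5>0]
(A,R,X): not NE [P1→B gives 7>0; P3→W gives 5>4]
(A,R,Y): not NE [P1→B gives 7>2; P2→Q gives 6>1]
(A,R,Z): not NE [P1→C gives 6>3; P2→Q gives 9>6; P3→W gives 5>4]
(A,R,W): not NE [P1→C gives 9>7]
(B,P,X): not NE [P1→C gives 2>1]
(B,P,Y): not NE [P1→C gives 4>0; P3→X gives 9>1]
(B,P,Z): not NE [P1→C gives 6>1; P3→X gives 9>7]
(B,P,W): not NE [P1→C gives 4>2; P2→R gives 1>0; P3→X gives 9>0]
(B,Q,X): not NE [P1→C gives 7>5; P2→P gives 9>6; P3→W gives 8>2]
(B,Q,Y): not NE [P1→A gives 9>3; P2→P gives 5>3; P3→W gives 8>5]
(B,Q,Z): not NE [P2→P gives 5>4; P3→W gives 8>7]
(B,Q,W): not NE [P2→R gives 1>0]
(B,R,X): not NE [P2→P gives 9>2; P3→Z gives 8>1]
(B,R,Y): not NE [P2→P gives 5>4; P3→Z gives 8>0]
(B,R,Z): not NE [P2→P gives 5>1]
(B,R,W): not NE [P1→C gives 9>3; P3→Z gives 8>2]
(C,P,X): not NE [P2→R gives 4>2; P3→Z gives 11>3]
(C,P,Y): not NE [P2→R gives 8>6; P3→Z gives 11>9]
(C,P,Z): NE
(C,P,W): not NE [P3→Z gives 11>5]
(C,Q,X): not NE [P3→Y gives 7>6]
(C,Q,Y): not NE [P1→A gives 9>4; P2→R gives 8>5]
(C,Q,Z): not NE [P1→B gives 9>7; P3→Y gives 7>1]
(C,Q,W): not NE [P1→B gives 6>2; P2→P gives 4>0; P3→Y gives 7>1]
(C,R,X): not NE [P1→B gives 7>0]
(C,R,Y): not NE [P1→B gives 7>3; P3→W gives 6>2]
(C,R,Z): not NE [P2→Q gives 8>7]
(C,R,W): not NE [P2→P gives 4>0]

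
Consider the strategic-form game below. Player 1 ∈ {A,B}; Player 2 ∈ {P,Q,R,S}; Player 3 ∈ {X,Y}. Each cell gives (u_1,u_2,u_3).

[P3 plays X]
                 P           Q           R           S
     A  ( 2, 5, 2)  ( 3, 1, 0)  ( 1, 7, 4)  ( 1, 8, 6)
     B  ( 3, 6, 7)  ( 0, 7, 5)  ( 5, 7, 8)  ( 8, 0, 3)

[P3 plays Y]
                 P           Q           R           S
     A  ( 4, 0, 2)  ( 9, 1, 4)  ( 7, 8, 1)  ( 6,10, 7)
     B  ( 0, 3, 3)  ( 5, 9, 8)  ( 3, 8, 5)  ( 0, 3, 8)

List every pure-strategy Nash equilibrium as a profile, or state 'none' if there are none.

NE set: (A,S,Y), (B,R,X)

(A,P,X): not NE [P1→B gives 3>2; P2→S gives 8>5]
(A,P,Y): not NE [P2→S gives 10>0]
(A,Q,X): not NE [P2→S gives 8>1; P3→Y gives 4>0]
(A,Q,Y): not NE [P2→S gives 10>1]
(A,R,X): not NE [P1→B gives 5>1; P2→S gives 8>7]
(A,R,Y): not NE [P2→S gives 10>8; P3→X gives 4>1]
(A,S,X): not NE [P1→B gives 8>1; P3→Y gives 7>6]
(A,S,Y): NE
(B,P,X): not NE [P2→R gives 7>6]
(B,P,Y): not NE [P1→A gives 4>0; P2→Q gives 9>3; P3→X gives 7>3]
(B,Q,X): not NE [P1→A gives 3>0; P3→Y gives 8>5]
(B,Q,Y): not NE [P1→A gives 9>5]
(B,R,X): NE
(B,R,Y): not NE [P1→A gives 7>3; P2→Q gives 9>8; P3→X gives 8>5]
(B,S,X): not NE [P2→R gives 7>0; P3→Y gives 8>3]
(B,S,Y): not NE [P1→A gives 6>0; P2→Q gives 9>3]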